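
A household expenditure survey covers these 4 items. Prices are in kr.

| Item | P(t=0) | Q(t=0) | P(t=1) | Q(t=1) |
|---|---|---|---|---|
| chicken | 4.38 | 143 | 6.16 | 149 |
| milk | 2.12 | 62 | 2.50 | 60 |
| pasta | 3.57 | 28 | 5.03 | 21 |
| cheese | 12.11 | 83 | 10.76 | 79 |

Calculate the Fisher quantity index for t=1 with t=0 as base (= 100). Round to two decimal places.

Laspeyres component (base-period weights):
ΣP(t=0)Q(t=1) = 4.38×149 + 2.12×60 + 3.57×21 + 12.11×79 = 652.62 + 127.2 + 74.97 + 956.69 = 1811.48
ΣP(t=0)Q(t=0) = 4.38×143 + 2.12×62 + 3.57×28 + 12.11×83 = 626.34 + 131.44 + 99.96 + 1005.13 = 1862.87
L = 1811.48 / 1862.87 × 100 = 97.2414
Paasche component (current-period weights):
ΣP(t=1)Q(t=1) = 6.16×149 + 2.50×60 + 5.03×21 + 10.76×79 = 917.84 + 150 + 105.63 + 850.04 = 2023.51
ΣP(t=1)Q(t=0) = 6.16×143 + 2.50×62 + 5.03×28 + 10.76×83 = 880.88 + 155 + 140.84 + 893.08 = 2069.8
P = 2023.51 / 2069.8 × 100 = 97.7636
Fisher = √(L × P) = √(97.2414 × 97.7636) = 97.5021

97.50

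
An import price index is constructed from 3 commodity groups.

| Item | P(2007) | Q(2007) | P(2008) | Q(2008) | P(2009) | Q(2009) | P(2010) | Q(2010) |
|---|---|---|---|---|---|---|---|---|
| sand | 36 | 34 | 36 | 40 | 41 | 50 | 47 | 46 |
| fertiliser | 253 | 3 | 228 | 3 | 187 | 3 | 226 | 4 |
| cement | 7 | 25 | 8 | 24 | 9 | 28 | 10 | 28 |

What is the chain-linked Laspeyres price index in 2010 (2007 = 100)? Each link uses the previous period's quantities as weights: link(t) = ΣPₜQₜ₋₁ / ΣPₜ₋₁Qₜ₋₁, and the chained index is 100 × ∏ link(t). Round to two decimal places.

117.79

Link 2007→2008:
ΣP(2008)Q(2007) = 36×34 + 228×3 + 8×25 = 1224 + 684 + 200 = 2108
ΣP(2007)Q(2007) = 36×34 + 253×3 + 7×25 = 1224 + 759 + 175 = 2158
link = 2108/2158 = 0.976830
Link 2008→2009:
ΣP(2009)Q(2008) = 41×40 + 187×3 + 9×24 = 1640 + 561 + 216 = 2417
ΣP(2008)Q(2008) = 36×40 + 228×3 + 8×24 = 1440 + 684 + 192 = 2316
link = 2417/2316 = 1.043610
Link 2009→2010:
ΣP(2010)Q(2009) = 47×50 + 226×3 + 10×28 = 2350 + 678 + 280 = 3308
ΣP(2009)Q(2009) = 41×50 + 187×3 + 9×28 = 2050 + 561 + 252 = 2863
link = 3308/2863 = 1.155431
Chained index = 100 × 0.976830 × 1.043610 × 1.155431 = 117.7881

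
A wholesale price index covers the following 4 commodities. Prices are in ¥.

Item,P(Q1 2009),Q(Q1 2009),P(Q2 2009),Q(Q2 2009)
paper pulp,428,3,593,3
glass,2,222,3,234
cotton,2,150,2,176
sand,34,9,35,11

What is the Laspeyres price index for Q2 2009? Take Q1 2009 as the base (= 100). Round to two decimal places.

Laspeyres price index uses base-period quantities as weights.
ΣP(Q2 2009)·Q(Q1 2009) = 593×3 + 3×222 + 2×150 + 35×9 = 1779 + 666 + 300 + 315 = 3060
ΣP(Q1 2009)·Q(Q1 2009) = 428×3 + 2×222 + 2×150 + 34×9 = 1284 + 444 + 300 + 306 = 2334
Index = 3060 / 2334 × 100 = 131.1054

131.11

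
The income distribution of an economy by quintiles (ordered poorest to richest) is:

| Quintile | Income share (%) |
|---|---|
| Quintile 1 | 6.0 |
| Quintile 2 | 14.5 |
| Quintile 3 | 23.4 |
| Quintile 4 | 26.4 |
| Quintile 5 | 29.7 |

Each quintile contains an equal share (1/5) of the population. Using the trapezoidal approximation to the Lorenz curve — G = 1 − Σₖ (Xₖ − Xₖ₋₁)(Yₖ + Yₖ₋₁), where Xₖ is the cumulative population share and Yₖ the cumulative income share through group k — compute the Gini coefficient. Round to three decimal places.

0.237

Cumulative income shares Yₖ: 0.0600, 0.2050, 0.4390, 0.7030, 1.0000
Σ (Xₖ−Xₖ₋₁)(Yₖ+Yₖ₋₁) = (1/5)(0.0600+0.0000) + (1/5)(0.2050+0.0600) + (1/5)(0.4390+0.2050) + (1/5)(0.7030+0.4390) + (1/5)(1.0000+0.7030)
  = 0.0120 + 0.0530 + 0.1288 + 0.2284 + 0.3406 = 0.7628
G = 1 − 0.7628 = 0.2372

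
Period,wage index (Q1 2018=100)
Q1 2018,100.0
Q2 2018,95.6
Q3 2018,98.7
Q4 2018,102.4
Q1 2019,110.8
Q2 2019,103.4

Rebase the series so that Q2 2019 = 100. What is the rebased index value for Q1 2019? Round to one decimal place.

Rebased(Q1 2019) = 110.8 / 103.4 × 100 = 107.1567

107.2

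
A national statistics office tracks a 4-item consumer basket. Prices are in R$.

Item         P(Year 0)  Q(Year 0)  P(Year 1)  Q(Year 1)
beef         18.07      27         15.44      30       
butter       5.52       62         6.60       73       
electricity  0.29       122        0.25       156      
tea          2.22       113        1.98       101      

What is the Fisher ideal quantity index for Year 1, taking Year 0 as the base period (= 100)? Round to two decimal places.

109.19

Laspeyres component (base-period weights):
ΣP(Year 0)Q(Year 1) = 18.07×30 + 5.52×73 + 0.29×156 + 2.22×101 = 542.1 + 402.96 + 45.24 + 224.22 = 1214.52
ΣP(Year 0)Q(Year 0) = 18.07×27 + 5.52×62 + 0.29×122 + 2.22×113 = 487.89 + 342.24 + 35.38 + 250.86 = 1116.37
L = 1214.52 / 1116.37 × 100 = 108.7919
Paasche component (current-period weights):
ΣP(Year 1)Q(Year 1) = 15.44×30 + 6.60×73 + 0.25×156 + 1.98×101 = 463.2 + 481.8 + 39 + 199.98 = 1183.98
ΣP(Year 1)Q(Year 0) = 15.44×27 + 6.60×62 + 0.25×122 + 1.98×113 = 416.88 + 409.2 + 30.5 + 223.74 = 1080.32
P = 1183.98 / 1080.32 × 100 = 109.5953
Fisher = √(L × P) = √(108.7919 × 109.5953) = 109.1929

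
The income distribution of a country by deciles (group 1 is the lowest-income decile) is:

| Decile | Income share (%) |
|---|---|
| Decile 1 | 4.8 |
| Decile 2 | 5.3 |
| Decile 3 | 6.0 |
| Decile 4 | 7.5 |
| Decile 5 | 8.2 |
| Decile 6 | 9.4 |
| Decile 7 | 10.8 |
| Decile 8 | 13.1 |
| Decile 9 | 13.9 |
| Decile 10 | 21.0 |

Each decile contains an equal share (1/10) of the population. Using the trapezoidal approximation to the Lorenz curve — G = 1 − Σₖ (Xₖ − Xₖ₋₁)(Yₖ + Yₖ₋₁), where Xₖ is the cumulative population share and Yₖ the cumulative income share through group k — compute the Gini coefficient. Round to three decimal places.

0.253

Cumulative income shares Yₖ: 0.0480, 0.1010, 0.1610, 0.2360, 0.3180, 0.4120, 0.5200, 0.6510, 0.7900, 1.0000
Σ (Xₖ−Xₖ₋₁)(Yₖ+Yₖ₋₁) = (1/10)(0.0480+0.0000) + (1/10)(0.1010+0.0480) + (1/10)(0.1610+0.1010) + (1/10)(0.2360+0.1610) + (1/10)(0.3180+0.2360) + (1/10)(0.4120+0.3180) + (1/10)(0.5200+0.4120) + (1/10)(0.6510+0.5200) + (1/10)(0.7900+0.6510) + (1/10)(1.0000+0.7900)
  = 0.0048 + 0.0149 + 0.0262 + 0.0397 + 0.0554 + 0.0730 + 0.0932 + 0.1171 + 0.1441 + 0.1790 = 0.7474
G = 1 − 0.7474 = 0.2526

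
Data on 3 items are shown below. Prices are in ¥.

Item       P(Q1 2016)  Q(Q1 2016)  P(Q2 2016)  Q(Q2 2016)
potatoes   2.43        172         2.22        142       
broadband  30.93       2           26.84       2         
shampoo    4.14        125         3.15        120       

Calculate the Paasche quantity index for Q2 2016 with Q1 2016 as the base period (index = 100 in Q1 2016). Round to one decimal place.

90.1

Paasche quantity index uses current-period prices as weights.
ΣP(Q2 2016)·Q(Q2 2016) = 2.22×142 + 26.84×2 + 3.15×120 = 315.24 + 53.68 + 378 = 746.92
ΣP(Q2 2016)·Q(Q1 2016) = 2.22×172 + 26.84×2 + 3.15×125 = 381.84 + 53.68 + 393.75 = 829.27
Index = 746.92 / 829.27 × 100 = 90.0696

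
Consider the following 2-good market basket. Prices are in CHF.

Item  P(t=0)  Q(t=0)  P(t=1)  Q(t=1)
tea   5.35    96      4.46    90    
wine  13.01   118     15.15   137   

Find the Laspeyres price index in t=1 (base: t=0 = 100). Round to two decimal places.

Laspeyres price index uses base-period quantities as weights.
ΣP(t=1)·Q(t=0) = 4.46×96 + 15.15×118 = 428.16 + 1787.7 = 2215.86
ΣP(t=0)·Q(t=0) = 5.35×96 + 13.01×118 = 513.6 + 1535.18 = 2048.78
Index = 2215.86 / 2048.78 × 100 = 108.1551

108.16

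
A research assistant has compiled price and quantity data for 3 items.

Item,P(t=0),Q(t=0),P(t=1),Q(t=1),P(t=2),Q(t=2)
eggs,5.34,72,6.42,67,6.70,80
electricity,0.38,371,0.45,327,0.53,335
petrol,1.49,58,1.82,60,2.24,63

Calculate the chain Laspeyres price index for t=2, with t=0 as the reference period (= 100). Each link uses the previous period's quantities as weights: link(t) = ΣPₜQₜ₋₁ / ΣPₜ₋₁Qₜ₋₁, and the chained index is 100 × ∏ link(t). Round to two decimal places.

Link t=0→t=1:
ΣP(t=1)Q(t=0) = 6.42×72 + 0.45×371 + 1.82×58 = 462.24 + 166.95 + 105.56 = 734.75
ΣP(t=0)Q(t=0) = 5.34×72 + 0.38×371 + 1.49×58 = 384.48 + 140.98 + 86.42 = 611.88
link = 734.75/611.88 = 1.200807
Link t=1→t=2:
ΣP(t=2)Q(t=1) = 6.70×67 + 0.53×327 + 2.24×60 = 448.9 + 173.31 + 134.4 = 756.61
ΣP(t=1)Q(t=1) = 6.42×67 + 0.45×327 + 1.82×60 = 430.14 + 147.15 + 109.2 = 686.49
link = 756.61/686.49 = 1.102143
Chained index = 100 × 1.200807 × 1.102143 = 132.3461

132.35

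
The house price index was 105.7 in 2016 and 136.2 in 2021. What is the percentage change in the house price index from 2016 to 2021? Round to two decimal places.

28.86%

Change = (136.2 − 105.7) / 105.7 × 100
       = 30.5 / 105.7 × 100 = 28.8553%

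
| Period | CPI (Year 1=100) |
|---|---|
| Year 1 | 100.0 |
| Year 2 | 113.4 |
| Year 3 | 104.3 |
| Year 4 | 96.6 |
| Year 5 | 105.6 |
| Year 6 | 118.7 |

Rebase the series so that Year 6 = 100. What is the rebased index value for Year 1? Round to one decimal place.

Rebased(Year 1) = 100.0 / 118.7 × 100 = 84.2460

84.2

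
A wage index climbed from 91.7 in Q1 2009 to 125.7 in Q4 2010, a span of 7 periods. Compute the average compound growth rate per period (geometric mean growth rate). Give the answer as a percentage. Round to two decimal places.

Growth factor = (125.7/91.7)^(1/7) = (1.370774)^(1/7) = 1.046084
Growth rate = 1.046084 − 1 = 0.046084 = 4.6084%

4.61%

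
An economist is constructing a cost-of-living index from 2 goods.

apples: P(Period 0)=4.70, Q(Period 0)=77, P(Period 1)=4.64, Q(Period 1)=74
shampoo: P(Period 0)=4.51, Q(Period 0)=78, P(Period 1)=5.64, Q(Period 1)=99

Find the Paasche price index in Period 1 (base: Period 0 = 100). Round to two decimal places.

Paasche price index uses current-period quantities as weights.
ΣP(Period 1)·Q(Period 1) = 4.64×74 + 5.64×99 = 343.36 + 558.36 = 901.72
ΣP(Period 0)·Q(Period 1) = 4.70×74 + 4.51×99 = 347.8 + 446.49 = 794.29
Index = 901.72 / 794.29 × 100 = 113.5253

113.53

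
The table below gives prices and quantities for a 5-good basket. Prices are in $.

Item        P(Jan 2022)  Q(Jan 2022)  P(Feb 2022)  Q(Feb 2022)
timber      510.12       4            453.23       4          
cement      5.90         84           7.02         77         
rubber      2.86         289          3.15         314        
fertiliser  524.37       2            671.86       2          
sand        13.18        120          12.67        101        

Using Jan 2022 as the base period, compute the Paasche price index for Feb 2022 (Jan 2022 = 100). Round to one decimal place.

103.3

Paasche price index uses current-period quantities as weights.
ΣP(Feb 2022)·Q(Feb 2022) = 453.23×4 + 7.02×77 + 3.15×314 + 671.86×2 + 12.67×101 = 1812.92 + 540.54 + 989.1 + 1343.72 + 1279.67 = 5965.95
ΣP(Jan 2022)·Q(Feb 2022) = 510.12×4 + 5.90×77 + 2.86×314 + 524.37×2 + 13.18×101 = 2040.48 + 454.3 + 898.04 + 1048.74 + 1331.18 = 5772.74
Index = 5965.95 / 5772.74 × 100 = 103.3469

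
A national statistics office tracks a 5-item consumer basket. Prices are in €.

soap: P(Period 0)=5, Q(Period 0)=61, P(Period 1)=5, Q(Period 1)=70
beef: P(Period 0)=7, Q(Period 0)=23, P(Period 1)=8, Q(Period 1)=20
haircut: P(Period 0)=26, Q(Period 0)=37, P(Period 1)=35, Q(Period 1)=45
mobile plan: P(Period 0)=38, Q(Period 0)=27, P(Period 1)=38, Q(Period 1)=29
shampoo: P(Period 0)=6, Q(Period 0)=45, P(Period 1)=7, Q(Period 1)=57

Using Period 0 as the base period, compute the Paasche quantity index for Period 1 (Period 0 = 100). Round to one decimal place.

Paasche quantity index uses current-period prices as weights.
ΣP(Period 1)·Q(Period 1) = 5×70 + 8×20 + 35×45 + 38×29 + 7×57 = 350 + 160 + 1575 + 1102 + 399 = 3586
ΣP(Period 1)·Q(Period 0) = 5×61 + 8×23 + 35×37 + 38×27 + 7×45 = 305 + 184 + 1295 + 1026 + 315 = 3125
Index = 3586 / 3125 × 100 = 114.7520

114.8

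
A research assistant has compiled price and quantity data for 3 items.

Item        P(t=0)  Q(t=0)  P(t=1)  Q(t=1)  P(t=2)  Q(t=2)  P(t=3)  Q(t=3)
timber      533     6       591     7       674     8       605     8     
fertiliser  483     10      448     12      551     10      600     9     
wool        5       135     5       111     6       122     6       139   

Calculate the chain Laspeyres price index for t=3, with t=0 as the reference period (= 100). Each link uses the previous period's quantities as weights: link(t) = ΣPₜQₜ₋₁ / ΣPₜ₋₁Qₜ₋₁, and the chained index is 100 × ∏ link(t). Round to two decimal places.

Link t=0→t=1:
ΣP(t=1)Q(t=0) = 591×6 + 448×10 + 5×135 = 3546 + 4480 + 675 = 8701
ΣP(t=0)Q(t=0) = 533×6 + 483×10 + 5×135 = 3198 + 4830 + 675 = 8703
link = 8701/8703 = 0.999770
Link t=1→t=2:
ΣP(t=2)Q(t=1) = 674×7 + 551×12 + 6×111 = 4718 + 6612 + 666 = 11996
ΣP(t=1)Q(t=1) = 591×7 + 448×12 + 5×111 = 4137 + 5376 + 555 = 10068
link = 11996/10068 = 1.191498
Link t=2→t=3:
ΣP(t=3)Q(t=2) = 605×8 + 600×10 + 6×122 = 4840 + 6000 + 732 = 11572
ΣP(t=2)Q(t=2) = 674×8 + 551×10 + 6×122 = 5392 + 5510 + 732 = 11634
link = 11572/11634 = 0.994671
Chained index = 100 × 0.999770 × 1.191498 × 0.994671 = 118.4876

118.49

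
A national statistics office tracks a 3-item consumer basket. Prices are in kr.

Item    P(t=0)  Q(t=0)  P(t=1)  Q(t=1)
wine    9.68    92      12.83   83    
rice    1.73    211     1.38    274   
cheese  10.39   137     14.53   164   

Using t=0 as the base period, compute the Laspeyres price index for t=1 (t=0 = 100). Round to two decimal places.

129.23

Laspeyres price index uses base-period quantities as weights.
ΣP(t=1)·Q(t=0) = 12.83×92 + 1.38×211 + 14.53×137 = 1180.36 + 291.18 + 1990.61 = 3462.15
ΣP(t=0)·Q(t=0) = 9.68×92 + 1.73×211 + 10.39×137 = 890.56 + 365.03 + 1423.43 = 2679.02
Index = 3462.15 / 2679.02 × 100 = 129.2320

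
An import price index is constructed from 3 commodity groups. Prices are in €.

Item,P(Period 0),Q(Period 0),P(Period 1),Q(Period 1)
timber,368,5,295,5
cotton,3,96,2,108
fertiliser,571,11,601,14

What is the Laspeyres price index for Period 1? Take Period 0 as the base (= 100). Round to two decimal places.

98.44

Laspeyres price index uses base-period quantities as weights.
ΣP(Period 1)·Q(Period 0) = 295×5 + 2×96 + 601×11 = 1475 + 192 + 6611 = 8278
ΣP(Period 0)·Q(Period 0) = 368×5 + 3×96 + 571×11 = 1840 + 288 + 6281 = 8409
Index = 8278 / 8409 × 100 = 98.4421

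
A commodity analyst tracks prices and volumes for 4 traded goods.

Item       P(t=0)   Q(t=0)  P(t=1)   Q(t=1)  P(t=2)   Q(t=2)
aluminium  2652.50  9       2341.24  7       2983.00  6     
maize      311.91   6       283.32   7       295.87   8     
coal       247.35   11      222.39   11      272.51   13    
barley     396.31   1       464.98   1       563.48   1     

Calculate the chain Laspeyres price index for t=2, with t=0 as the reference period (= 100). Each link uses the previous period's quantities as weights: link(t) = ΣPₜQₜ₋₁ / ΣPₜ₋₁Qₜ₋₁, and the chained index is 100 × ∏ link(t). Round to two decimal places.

110.85

Link t=0→t=1:
ΣP(t=1)Q(t=0) = 2341.24×9 + 283.32×6 + 222.39×11 + 464.98×1 = 21071.16 + 1699.92 + 2446.29 + 464.98 = 25682.35
ΣP(t=0)Q(t=0) = 2652.50×9 + 311.91×6 + 247.35×11 + 396.31×1 = 23872.5 + 1871.46 + 2720.85 + 396.31 = 28861.12
link = 25682.35/28861.12 = 0.889860
Link t=1→t=2:
ΣP(t=2)Q(t=1) = 2983.00×7 + 295.87×7 + 272.51×11 + 563.48×1 = 20881 + 2071.09 + 2997.61 + 563.48 = 26513.18
ΣP(t=1)Q(t=1) = 2341.24×7 + 283.32×7 + 222.39×11 + 464.98×1 = 16388.68 + 1983.24 + 2446.29 + 464.98 = 21283.19
link = 26513.18/21283.19 = 1.245733
Chained index = 100 × 0.889860 × 1.245733 = 110.8528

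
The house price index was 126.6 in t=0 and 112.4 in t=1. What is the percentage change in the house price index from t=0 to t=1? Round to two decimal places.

Change = (112.4 − 126.6) / 126.6 × 100
       = -14.2 / 126.6 × 100 = -11.2164%

-11.22%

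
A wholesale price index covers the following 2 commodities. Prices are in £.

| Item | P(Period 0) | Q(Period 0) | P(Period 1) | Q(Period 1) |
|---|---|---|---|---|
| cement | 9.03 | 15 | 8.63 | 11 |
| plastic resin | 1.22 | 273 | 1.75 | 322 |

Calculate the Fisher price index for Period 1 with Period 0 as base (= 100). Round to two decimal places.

131.68

Laspeyres component (base-period weights):
ΣP(Period 1)Q(Period 0) = 8.63×15 + 1.75×273 = 129.45 + 477.75 = 607.2
ΣP(Period 0)Q(Period 0) = 9.03×15 + 1.22×273 = 135.45 + 333.06 = 468.51
L = 607.2 / 468.51 × 100 = 129.6024
Paasche component (current-period weights):
ΣP(Period 1)Q(Period 1) = 8.63×11 + 1.75×322 = 94.93 + 563.5 = 658.43
ΣP(Period 0)Q(Period 1) = 9.03×11 + 1.22×322 = 99.33 + 392.84 = 492.17
P = 658.43 / 492.17 × 100 = 133.7810
Fisher = √(L × P) = √(129.6024 × 133.7810) = 131.6751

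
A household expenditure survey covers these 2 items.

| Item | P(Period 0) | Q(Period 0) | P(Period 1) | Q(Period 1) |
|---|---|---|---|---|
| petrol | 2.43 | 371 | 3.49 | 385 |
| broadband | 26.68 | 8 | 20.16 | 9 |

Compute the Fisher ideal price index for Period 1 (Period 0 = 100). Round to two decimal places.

Laspeyres component (base-period weights):
ΣP(Period 1)Q(Period 0) = 3.49×371 + 20.16×8 = 1294.79 + 161.28 = 1456.07
ΣP(Period 0)Q(Period 0) = 2.43×371 + 26.68×8 = 901.53 + 213.44 = 1114.97
L = 1456.07 / 1114.97 × 100 = 130.5928
Paasche component (current-period weights):
ΣP(Period 1)Q(Period 1) = 3.49×385 + 20.16×9 = 1343.65 + 181.44 = 1525.09
ΣP(Period 0)Q(Period 1) = 2.43×385 + 26.68×9 = 935.55 + 240.12 = 1175.67
P = 1525.09 / 1175.67 × 100 = 129.7209
Fisher = √(L × P) = √(130.5928 × 129.7209) = 130.1561

130.16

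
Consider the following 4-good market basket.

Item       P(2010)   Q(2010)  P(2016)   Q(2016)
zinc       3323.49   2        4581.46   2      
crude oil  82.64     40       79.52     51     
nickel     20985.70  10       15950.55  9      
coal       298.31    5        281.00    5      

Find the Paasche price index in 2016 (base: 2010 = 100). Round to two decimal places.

78.61

Paasche price index uses current-period quantities as weights.
ΣP(2016)·Q(2016) = 4581.46×2 + 79.52×51 + 15950.55×9 + 281.00×5 = 9162.92 + 4055.52 + 143554.95 + 1405 = 158178.39
ΣP(2010)·Q(2016) = 3323.49×2 + 82.64×51 + 20985.70×9 + 298.31×5 = 6646.98 + 4214.64 + 188871.3 + 1491.55 = 201224.47
Index = 158178.39 / 201224.47 × 100 = 78.6079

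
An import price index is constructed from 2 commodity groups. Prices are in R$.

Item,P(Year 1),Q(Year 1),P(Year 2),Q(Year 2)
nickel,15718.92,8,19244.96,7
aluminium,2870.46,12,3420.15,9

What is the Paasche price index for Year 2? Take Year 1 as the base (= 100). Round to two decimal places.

121.81

Paasche price index uses current-period quantities as weights.
ΣP(Year 2)·Q(Year 2) = 19244.96×7 + 3420.15×9 = 134714.72 + 30781.35 = 165496.07
ΣP(Year 1)·Q(Year 2) = 15718.92×7 + 2870.46×9 = 110032.44 + 25834.14 = 135866.58
Index = 165496.07 / 135866.58 × 100 = 121.8078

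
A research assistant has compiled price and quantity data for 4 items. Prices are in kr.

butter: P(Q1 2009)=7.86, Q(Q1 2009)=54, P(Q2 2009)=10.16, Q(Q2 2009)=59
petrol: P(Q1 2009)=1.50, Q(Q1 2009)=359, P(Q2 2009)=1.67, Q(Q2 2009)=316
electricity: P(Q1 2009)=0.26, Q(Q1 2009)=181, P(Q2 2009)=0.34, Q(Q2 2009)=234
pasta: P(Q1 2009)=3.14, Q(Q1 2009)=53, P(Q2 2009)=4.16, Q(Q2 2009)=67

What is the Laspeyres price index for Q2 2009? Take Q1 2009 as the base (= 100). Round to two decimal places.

121.57

Laspeyres price index uses base-period quantities as weights.
ΣP(Q2 2009)·Q(Q1 2009) = 10.16×54 + 1.67×359 + 0.34×181 + 4.16×53 = 548.64 + 599.53 + 61.54 + 220.48 = 1430.19
ΣP(Q1 2009)·Q(Q1 2009) = 7.86×54 + 1.50×359 + 0.26×181 + 3.14×53 = 424.44 + 538.5 + 47.06 + 166.42 = 1176.42
Index = 1430.19 / 1176.42 × 100 = 121.5714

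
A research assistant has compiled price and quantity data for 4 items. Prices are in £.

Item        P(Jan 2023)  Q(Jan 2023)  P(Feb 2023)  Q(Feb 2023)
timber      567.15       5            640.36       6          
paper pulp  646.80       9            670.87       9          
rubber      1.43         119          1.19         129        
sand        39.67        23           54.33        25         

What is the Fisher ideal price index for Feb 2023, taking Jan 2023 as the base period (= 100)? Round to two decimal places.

109.34

Laspeyres component (base-period weights):
ΣP(Feb 2023)Q(Jan 2023) = 640.36×5 + 670.87×9 + 1.19×119 + 54.33×23 = 3201.8 + 6037.83 + 141.61 + 1249.59 = 10630.83
ΣP(Jan 2023)Q(Jan 2023) = 567.15×5 + 646.80×9 + 1.43×119 + 39.67×23 = 2835.75 + 5821.2 + 170.17 + 912.41 = 9739.53
L = 10630.83 / 9739.53 × 100 = 109.1514
Paasche component (current-period weights):
ΣP(Feb 2023)Q(Feb 2023) = 640.36×6 + 670.87×9 + 1.19×129 + 54.33×25 = 3842.16 + 6037.83 + 153.51 + 1358.25 = 11391.75
ΣP(Jan 2023)Q(Feb 2023) = 567.15×6 + 646.80×9 + 1.43×129 + 39.67×25 = 3402.9 + 5821.2 + 184.47 + 991.75 = 10400.32
P = 11391.75 / 10400.32 × 100 = 109.5327
Fisher = √(L × P) = √(109.1514 × 109.5327) = 109.3419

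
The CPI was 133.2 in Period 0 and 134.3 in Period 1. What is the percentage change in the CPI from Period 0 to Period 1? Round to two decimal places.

0.83%

Change = (134.3 − 133.2) / 133.2 × 100
       = 1.1 / 133.2 × 100 = 0.8258%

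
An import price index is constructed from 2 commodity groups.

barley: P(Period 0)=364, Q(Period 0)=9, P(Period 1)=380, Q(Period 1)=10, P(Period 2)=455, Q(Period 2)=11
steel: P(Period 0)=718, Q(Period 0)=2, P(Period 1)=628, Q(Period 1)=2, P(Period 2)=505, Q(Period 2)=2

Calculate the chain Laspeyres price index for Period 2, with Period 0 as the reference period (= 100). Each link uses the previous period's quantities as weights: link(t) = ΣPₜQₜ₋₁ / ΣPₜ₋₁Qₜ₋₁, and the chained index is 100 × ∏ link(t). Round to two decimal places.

Link Period 0→Period 1:
ΣP(Period 1)Q(Period 0) = 380×9 + 628×2 = 3420 + 1256 = 4676
ΣP(Period 0)Q(Period 0) = 364×9 + 718×2 = 3276 + 1436 = 4712
link = 4676/4712 = 0.992360
Link Period 1→Period 2:
ΣP(Period 2)Q(Period 1) = 455×10 + 505×2 = 4550 + 1010 = 5560
ΣP(Period 1)Q(Period 1) = 380×10 + 628×2 = 3800 + 1256 = 5056
link = 5560/5056 = 1.099684
Chained index = 100 × 0.992360 × 1.099684 = 109.1282

109.13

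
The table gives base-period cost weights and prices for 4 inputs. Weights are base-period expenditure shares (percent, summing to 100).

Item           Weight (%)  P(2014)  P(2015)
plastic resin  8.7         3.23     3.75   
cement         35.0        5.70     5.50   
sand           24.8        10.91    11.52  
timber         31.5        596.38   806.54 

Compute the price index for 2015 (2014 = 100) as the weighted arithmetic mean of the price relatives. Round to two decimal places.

112.66

plastic resin: 8.7 × (3.75/3.23) = 8.7 × 1.160991 = 10.1006
cement: 35.0 × (5.50/5.70) = 35.0 × 0.964912 = 33.7719
sand: 24.8 × (11.52/10.91) = 24.8 × 1.055912 = 26.1866
timber: 31.5 × (806.54/596.38) = 31.5 × 1.352393 = 42.6004
Index = Σ wᵢ·(p₁ᵢ/p₀ᵢ) = 10.1006 + 33.7719 + 26.1866 + 42.6004 = 112.6595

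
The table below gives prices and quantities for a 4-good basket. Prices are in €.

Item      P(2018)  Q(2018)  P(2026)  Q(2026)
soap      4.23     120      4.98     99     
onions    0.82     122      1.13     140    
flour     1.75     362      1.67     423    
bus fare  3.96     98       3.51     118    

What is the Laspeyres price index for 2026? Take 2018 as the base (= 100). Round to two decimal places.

Laspeyres price index uses base-period quantities as weights.
ΣP(2026)·Q(2018) = 4.98×120 + 1.13×122 + 1.67×362 + 3.51×98 = 597.6 + 137.86 + 604.54 + 343.98 = 1683.98
ΣP(2018)·Q(2018) = 4.23×120 + 0.82×122 + 1.75×362 + 3.96×98 = 507.6 + 100.04 + 633.5 + 388.08 = 1629.22
Index = 1683.98 / 1629.22 × 100 = 103.3611

103.36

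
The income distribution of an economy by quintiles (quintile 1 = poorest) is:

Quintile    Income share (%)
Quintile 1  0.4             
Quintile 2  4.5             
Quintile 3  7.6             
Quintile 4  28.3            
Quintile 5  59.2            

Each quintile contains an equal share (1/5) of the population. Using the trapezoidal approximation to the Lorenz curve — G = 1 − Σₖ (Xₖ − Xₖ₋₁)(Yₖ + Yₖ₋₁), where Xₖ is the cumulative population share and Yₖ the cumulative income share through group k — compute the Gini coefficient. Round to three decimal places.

0.566

Cumulative income shares Yₖ: 0.0040, 0.0490, 0.1250, 0.4080, 1.0000
Σ (Xₖ−Xₖ₋₁)(Yₖ+Yₖ₋₁) = (1/5)(0.0040+0.0000) + (1/5)(0.0490+0.0040) + (1/5)(0.1250+0.0490) + (1/5)(0.4080+0.1250) + (1/5)(1.0000+0.4080)
  = 0.0008 + 0.0106 + 0.0348 + 0.1066 + 0.2816 = 0.4344
G = 1 − 0.4344 = 0.5656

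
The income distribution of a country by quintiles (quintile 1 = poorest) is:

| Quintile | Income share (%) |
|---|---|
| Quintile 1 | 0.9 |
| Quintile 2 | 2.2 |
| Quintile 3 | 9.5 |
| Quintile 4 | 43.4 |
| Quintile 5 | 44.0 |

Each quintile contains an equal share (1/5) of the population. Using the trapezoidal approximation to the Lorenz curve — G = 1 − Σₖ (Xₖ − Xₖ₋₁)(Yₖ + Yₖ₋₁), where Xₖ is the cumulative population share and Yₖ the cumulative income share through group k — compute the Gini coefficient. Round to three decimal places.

Cumulative income shares Yₖ: 0.0090, 0.0310, 0.1260, 0.5600, 1.0000
Σ (Xₖ−Xₖ₋₁)(Yₖ+Yₖ₋₁) = (1/5)(0.0090+0.0000) + (1/5)(0.0310+0.0090) + (1/5)(0.1260+0.0310) + (1/5)(0.5600+0.1260) + (1/5)(1.0000+0.5600)
  = 0.0018 + 0.0080 + 0.0314 + 0.1372 + 0.3120 = 0.4904
G = 1 − 0.4904 = 0.5096

0.510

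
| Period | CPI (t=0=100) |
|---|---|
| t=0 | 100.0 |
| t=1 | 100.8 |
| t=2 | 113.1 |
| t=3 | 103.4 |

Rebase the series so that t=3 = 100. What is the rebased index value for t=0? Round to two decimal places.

Rebased(t=0) = 100.0 / 103.4 × 100 = 96.7118

96.71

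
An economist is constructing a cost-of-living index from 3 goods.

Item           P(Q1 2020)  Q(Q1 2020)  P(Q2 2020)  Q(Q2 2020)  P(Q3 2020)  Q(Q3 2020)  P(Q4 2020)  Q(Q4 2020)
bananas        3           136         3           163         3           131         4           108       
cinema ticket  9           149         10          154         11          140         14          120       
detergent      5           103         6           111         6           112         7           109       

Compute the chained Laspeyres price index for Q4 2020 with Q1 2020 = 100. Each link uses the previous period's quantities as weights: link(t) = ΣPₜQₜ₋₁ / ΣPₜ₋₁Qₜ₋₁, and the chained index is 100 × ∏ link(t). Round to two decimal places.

Link Q1 2020→Q2 2020:
ΣP(Q2 2020)Q(Q1 2020) = 3×136 + 10×149 + 6×103 = 408 + 1490 + 618 = 2516
ΣP(Q1 2020)Q(Q1 2020) = 3×136 + 9×149 + 5×103 = 408 + 1341 + 515 = 2264
link = 2516/2264 = 1.111307
Link Q2 2020→Q3 2020:
ΣP(Q3 2020)Q(Q2 2020) = 3×163 + 11×154 + 6×111 = 489 + 1694 + 666 = 2849
ΣP(Q2 2020)Q(Q2 2020) = 3×163 + 10×154 + 6×111 = 489 + 1540 + 666 = 2695
link = 2849/2695 = 1.057143
Link Q3 2020→Q4 2020:
ΣP(Q4 2020)Q(Q3 2020) = 4×131 + 14×140 + 7×112 = 524 + 1960 + 784 = 3268
ΣP(Q3 2020)Q(Q3 2020) = 3×131 + 11×140 + 6×112 = 393 + 1540 + 672 = 2605
link = 3268/2605 = 1.254511
Chained index = 100 × 1.111307 × 1.057143 × 1.254511 = 147.3812

147.38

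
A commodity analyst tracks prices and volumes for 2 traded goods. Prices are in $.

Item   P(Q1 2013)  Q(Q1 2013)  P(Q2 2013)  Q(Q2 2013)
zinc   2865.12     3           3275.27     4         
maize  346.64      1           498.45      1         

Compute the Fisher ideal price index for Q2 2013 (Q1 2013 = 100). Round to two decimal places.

Laspeyres component (base-period weights):
ΣP(Q2 2013)Q(Q1 2013) = 3275.27×3 + 498.45×1 = 9825.81 + 498.45 = 10324.26
ΣP(Q1 2013)Q(Q1 2013) = 2865.12×3 + 346.64×1 = 8595.36 + 346.64 = 8942
L = 10324.26 / 8942 × 100 = 115.4581
Paasche component (current-period weights):
ΣP(Q2 2013)Q(Q2 2013) = 3275.27×4 + 498.45×1 = 13101.08 + 498.45 = 13599.53
ΣP(Q1 2013)Q(Q2 2013) = 2865.12×4 + 346.64×1 = 11460.48 + 346.64 = 11807.12
P = 13599.53 / 11807.12 × 100 = 115.1808
Fisher = √(L × P) = √(115.4581 × 115.1808) = 115.3193

115.32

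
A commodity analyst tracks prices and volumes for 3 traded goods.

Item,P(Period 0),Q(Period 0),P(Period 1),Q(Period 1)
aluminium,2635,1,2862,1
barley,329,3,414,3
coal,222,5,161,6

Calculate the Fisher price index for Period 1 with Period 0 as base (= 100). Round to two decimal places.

103.04

Laspeyres component (base-period weights):
ΣP(Period 1)Q(Period 0) = 2862×1 + 414×3 + 161×5 = 2862 + 1242 + 805 = 4909
ΣP(Period 0)Q(Period 0) = 2635×1 + 329×3 + 222×5 = 2635 + 987 + 1110 = 4732
L = 4909 / 4732 × 100 = 103.7405
Paasche component (current-period weights):
ΣP(Period 1)Q(Period 1) = 2862×1 + 414×3 + 161×6 = 2862 + 1242 + 966 = 5070
ΣP(Period 0)Q(Period 1) = 2635×1 + 329×3 + 222×6 = 2635 + 987 + 1332 = 4954
P = 5070 / 4954 × 100 = 102.3415
Fisher = √(L × P) = √(103.7405 × 102.3415) = 103.0386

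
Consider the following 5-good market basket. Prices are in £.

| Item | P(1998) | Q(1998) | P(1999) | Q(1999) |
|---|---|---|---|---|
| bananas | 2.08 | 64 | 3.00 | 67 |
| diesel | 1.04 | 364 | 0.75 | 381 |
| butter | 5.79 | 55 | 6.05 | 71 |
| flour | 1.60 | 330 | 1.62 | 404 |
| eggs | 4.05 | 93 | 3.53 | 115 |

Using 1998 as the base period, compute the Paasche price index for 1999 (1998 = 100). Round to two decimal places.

96.01

Paasche price index uses current-period quantities as weights.
ΣP(1999)·Q(1999) = 3.00×67 + 0.75×381 + 6.05×71 + 1.62×404 + 3.53×115 = 201 + 285.75 + 429.55 + 654.48 + 405.95 = 1976.73
ΣP(1998)·Q(1999) = 2.08×67 + 1.04×381 + 5.79×71 + 1.60×404 + 4.05×115 = 139.36 + 396.24 + 411.09 + 646.4 + 465.75 = 2058.84
Index = 1976.73 / 2058.84 × 100 = 96.0118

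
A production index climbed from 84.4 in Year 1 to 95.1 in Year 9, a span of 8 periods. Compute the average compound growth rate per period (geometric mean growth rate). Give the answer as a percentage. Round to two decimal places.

1.50%

Growth factor = (95.1/84.4)^(1/8) = (1.126777)^(1/8) = 1.015032
Growth rate = 1.015032 − 1 = 0.015032 = 1.5032%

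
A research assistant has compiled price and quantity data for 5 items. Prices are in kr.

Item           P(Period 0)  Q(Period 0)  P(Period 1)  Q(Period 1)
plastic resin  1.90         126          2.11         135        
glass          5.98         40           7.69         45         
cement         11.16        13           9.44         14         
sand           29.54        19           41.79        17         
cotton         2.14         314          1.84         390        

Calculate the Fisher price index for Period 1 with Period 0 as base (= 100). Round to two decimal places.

109.95

Laspeyres component (base-period weights):
ΣP(Period 1)Q(Period 0) = 2.11×126 + 7.69×40 + 9.44×13 + 41.79×19 + 1.84×314 = 265.86 + 307.6 + 122.72 + 794.01 + 577.76 = 2067.95
ΣP(Period 0)Q(Period 0) = 1.90×126 + 5.98×40 + 11.16×13 + 29.54×19 + 2.14×314 = 239.4 + 239.2 + 145.08 + 561.26 + 671.96 = 1856.9
L = 2067.95 / 1856.9 × 100 = 111.3657
Paasche component (current-period weights):
ΣP(Period 1)Q(Period 1) = 2.11×135 + 7.69×45 + 9.44×14 + 41.79×17 + 1.84×390 = 284.85 + 346.05 + 132.16 + 710.43 + 717.6 = 2191.09
ΣP(Period 0)Q(Period 1) = 1.90×135 + 5.98×45 + 11.16×14 + 29.54×17 + 2.14×390 = 256.5 + 269.1 + 156.24 + 502.18 + 834.6 = 2018.62
P = 2191.09 / 2018.62 × 100 = 108.5440
Fisher = √(L × P) = √(111.3657 × 108.5440) = 109.9458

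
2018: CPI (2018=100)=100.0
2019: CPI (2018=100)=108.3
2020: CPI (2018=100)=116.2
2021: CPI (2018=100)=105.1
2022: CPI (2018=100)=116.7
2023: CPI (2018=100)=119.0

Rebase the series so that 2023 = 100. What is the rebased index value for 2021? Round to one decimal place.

88.3

Rebased(2021) = 105.1 / 119.0 × 100 = 88.3193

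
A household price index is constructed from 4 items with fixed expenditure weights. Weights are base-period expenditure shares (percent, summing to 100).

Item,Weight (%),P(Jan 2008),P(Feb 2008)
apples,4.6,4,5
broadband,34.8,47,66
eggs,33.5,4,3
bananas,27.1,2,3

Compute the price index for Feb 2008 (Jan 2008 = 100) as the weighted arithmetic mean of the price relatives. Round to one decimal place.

apples: 4.6 × (5/4) = 4.6 × 1.250000 = 5.7500
broadband: 34.8 × (66/47) = 34.8 × 1.404255 = 48.8681
eggs: 33.5 × (3/4) = 33.5 × 0.750000 = 25.1250
bananas: 27.1 × (3/2) = 27.1 × 1.500000 = 40.6500
Index = Σ wᵢ·(p₁ᵢ/p₀ᵢ) = 5.7500 + 48.8681 + 25.1250 + 40.6500 = 120.3931

120.4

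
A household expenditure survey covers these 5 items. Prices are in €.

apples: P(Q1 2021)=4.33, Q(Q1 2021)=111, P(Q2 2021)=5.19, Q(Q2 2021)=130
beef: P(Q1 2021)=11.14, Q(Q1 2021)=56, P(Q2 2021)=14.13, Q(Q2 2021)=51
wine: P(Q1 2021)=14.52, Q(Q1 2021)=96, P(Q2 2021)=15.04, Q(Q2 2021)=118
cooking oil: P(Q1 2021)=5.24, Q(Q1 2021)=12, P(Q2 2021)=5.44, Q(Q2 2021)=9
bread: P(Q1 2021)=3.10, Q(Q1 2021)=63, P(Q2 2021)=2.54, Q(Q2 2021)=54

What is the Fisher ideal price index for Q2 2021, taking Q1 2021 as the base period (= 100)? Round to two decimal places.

109.94

Laspeyres component (base-period weights):
ΣP(Q2 2021)Q(Q1 2021) = 5.19×111 + 14.13×56 + 15.04×96 + 5.44×12 + 2.54×63 = 576.09 + 791.28 + 1443.84 + 65.28 + 160.02 = 3036.51
ΣP(Q1 2021)Q(Q1 2021) = 4.33×111 + 11.14×56 + 14.52×96 + 5.24×12 + 3.10×63 = 480.63 + 623.84 + 1393.92 + 62.88 + 195.3 = 2756.57
L = 3036.51 / 2756.57 × 100 = 110.1554
Paasche component (current-period weights):
ΣP(Q2 2021)Q(Q2 2021) = 5.19×130 + 14.13×51 + 15.04×118 + 5.44×9 + 2.54×54 = 674.7 + 720.63 + 1774.72 + 48.96 + 137.16 = 3356.17
ΣP(Q1 2021)Q(Q2 2021) = 4.33×130 + 11.14×51 + 14.52×118 + 5.24×9 + 3.10×54 = 562.9 + 568.14 + 1713.36 + 47.16 + 167.4 = 3058.96
P = 3356.17 / 3058.96 × 100 = 109.7160
Fisher = √(L × P) = √(110.1554 × 109.7160) = 109.9355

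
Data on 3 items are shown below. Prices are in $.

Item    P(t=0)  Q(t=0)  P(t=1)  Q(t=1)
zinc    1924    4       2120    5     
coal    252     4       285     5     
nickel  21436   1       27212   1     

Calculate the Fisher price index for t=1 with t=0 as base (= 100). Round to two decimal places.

Laspeyres component (base-period weights):
ΣP(t=1)Q(t=0) = 2120×4 + 285×4 + 27212×1 = 8480 + 1140 + 27212 = 36832
ΣP(t=0)Q(t=0) = 1924×4 + 252×4 + 21436×1 = 7696 + 1008 + 21436 = 30140
L = 36832 / 30140 × 100 = 122.2031
Paasche component (current-period weights):
ΣP(t=1)Q(t=1) = 2120×5 + 285×5 + 27212×1 = 10600 + 1425 + 27212 = 39237
ΣP(t=0)Q(t=1) = 1924×5 + 252×5 + 21436×1 = 9620 + 1260 + 21436 = 32316
P = 39237 / 32316 × 100 = 121.4166
Fisher = √(L × P) = √(122.2031 × 121.4166) = 121.8092

121.81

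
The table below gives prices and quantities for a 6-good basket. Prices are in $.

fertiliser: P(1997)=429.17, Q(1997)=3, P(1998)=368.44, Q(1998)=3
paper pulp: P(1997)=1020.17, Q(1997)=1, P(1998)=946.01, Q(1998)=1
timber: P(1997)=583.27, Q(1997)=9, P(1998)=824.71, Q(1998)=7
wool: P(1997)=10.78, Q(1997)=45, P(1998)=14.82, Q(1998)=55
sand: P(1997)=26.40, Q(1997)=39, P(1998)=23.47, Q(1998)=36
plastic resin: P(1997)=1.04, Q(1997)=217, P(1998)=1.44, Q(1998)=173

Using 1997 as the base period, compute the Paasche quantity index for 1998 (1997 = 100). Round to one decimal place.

85.6

Paasche quantity index uses current-period prices as weights.
ΣP(1998)·Q(1998) = 368.44×3 + 946.01×1 + 824.71×7 + 14.82×55 + 23.47×36 + 1.44×173 = 1105.32 + 946.01 + 5772.97 + 815.1 + 844.92 + 249.12 = 9733.44
ΣP(1998)·Q(1997) = 368.44×3 + 946.01×1 + 824.71×9 + 14.82×45 + 23.47×39 + 1.44×217 = 1105.32 + 946.01 + 7422.39 + 666.9 + 915.33 + 312.48 = 11368.43
Index = 9733.44 / 11368.43 × 100 = 85.6182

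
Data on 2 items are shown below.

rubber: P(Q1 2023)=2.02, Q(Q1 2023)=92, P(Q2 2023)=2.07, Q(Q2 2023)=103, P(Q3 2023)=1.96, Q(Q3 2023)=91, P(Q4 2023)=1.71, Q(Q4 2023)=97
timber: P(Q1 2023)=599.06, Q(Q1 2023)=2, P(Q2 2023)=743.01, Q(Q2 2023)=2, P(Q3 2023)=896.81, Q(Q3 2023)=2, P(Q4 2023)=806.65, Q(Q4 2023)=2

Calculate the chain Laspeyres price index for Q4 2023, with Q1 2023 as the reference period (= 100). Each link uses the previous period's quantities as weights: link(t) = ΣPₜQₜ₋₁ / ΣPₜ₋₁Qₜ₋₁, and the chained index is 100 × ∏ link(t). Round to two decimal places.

127.61

Link Q1 2023→Q2 2023:
ΣP(Q2 2023)Q(Q1 2023) = 2.07×92 + 743.01×2 = 190.44 + 1486.02 = 1676.46
ΣP(Q1 2023)Q(Q1 2023) = 2.02×92 + 599.06×2 = 185.84 + 1198.12 = 1383.96
link = 1676.46/1383.96 = 1.211350
Link Q2 2023→Q3 2023:
ΣP(Q3 2023)Q(Q2 2023) = 1.96×103 + 896.81×2 = 201.88 + 1793.62 = 1995.5
ΣP(Q2 2023)Q(Q2 2023) = 2.07×103 + 743.01×2 = 213.21 + 1486.02 = 1699.23
link = 1995.5/1699.23 = 1.174355
Link Q3 2023→Q4 2023:
ΣP(Q4 2023)Q(Q3 2023) = 1.71×91 + 806.65×2 = 155.61 + 1613.3 = 1768.91
ΣP(Q3 2023)Q(Q3 2023) = 1.96×91 + 896.81×2 = 178.36 + 1793.62 = 1971.98
link = 1768.91/1971.98 = 0.897022
Chained index = 100 × 1.211350 × 1.174355 × 0.897022 = 127.6064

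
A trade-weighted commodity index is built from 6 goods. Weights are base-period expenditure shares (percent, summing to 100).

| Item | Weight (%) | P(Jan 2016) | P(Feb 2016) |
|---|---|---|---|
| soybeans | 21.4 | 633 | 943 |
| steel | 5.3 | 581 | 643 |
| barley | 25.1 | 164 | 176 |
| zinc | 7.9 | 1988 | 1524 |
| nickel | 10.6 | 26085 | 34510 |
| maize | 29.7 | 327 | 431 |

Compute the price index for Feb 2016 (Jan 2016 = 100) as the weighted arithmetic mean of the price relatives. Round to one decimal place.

123.9

soybeans: 21.4 × (943/633) = 21.4 × 1.489731 = 31.8803
steel: 5.3 × (643/581) = 5.3 × 1.106713 = 5.8656
barley: 25.1 × (176/164) = 25.1 × 1.073171 = 26.9366
zinc: 7.9 × (1524/1988) = 7.9 × 0.766600 = 6.0561
nickel: 10.6 × (34510/26085) = 10.6 × 1.322983 = 14.0236
maize: 29.7 × (431/327) = 29.7 × 1.318043 = 39.1459
Index = Σ wᵢ·(p₁ᵢ/p₀ᵢ) = 31.8803 + 5.8656 + 26.9366 + 6.0561 + 14.0236 + 39.1459 = 123.9080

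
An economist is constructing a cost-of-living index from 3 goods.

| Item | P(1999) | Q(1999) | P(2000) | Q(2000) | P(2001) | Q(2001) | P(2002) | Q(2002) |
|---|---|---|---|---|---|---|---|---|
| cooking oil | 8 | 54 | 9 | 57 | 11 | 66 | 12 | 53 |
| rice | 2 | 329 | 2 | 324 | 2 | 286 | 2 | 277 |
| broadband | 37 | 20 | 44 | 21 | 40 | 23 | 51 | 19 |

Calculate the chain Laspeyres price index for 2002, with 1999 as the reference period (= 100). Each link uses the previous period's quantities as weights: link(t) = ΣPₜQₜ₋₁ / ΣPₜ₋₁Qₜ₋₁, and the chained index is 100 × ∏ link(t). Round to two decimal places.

128.33

Link 1999→2000:
ΣP(2000)Q(1999) = 9×54 + 2×329 + 44×20 = 486 + 658 + 880 = 2024
ΣP(1999)Q(1999) = 8×54 + 2×329 + 37×20 = 432 + 658 + 740 = 1830
link = 2024/1830 = 1.106011
Link 2000→2001:
ΣP(2001)Q(2000) = 11×57 + 2×324 + 40×21 = 627 + 648 + 840 = 2115
ΣP(2000)Q(2000) = 9×57 + 2×324 + 44×21 = 513 + 648 + 924 = 2085
link = 2115/2085 = 1.014388
Link 2001→2002:
ΣP(2002)Q(2001) = 12×66 + 2×286 + 51×23 = 792 + 572 + 1173 = 2537
ΣP(2001)Q(2001) = 11×66 + 2×286 + 40×23 = 726 + 572 + 920 = 2218
link = 2537/2218 = 1.143823
Chained index = 100 × 1.106011 × 1.014388 × 1.143823 = 128.3284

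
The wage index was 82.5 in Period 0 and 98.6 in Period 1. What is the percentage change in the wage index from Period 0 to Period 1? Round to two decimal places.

19.52%

Change = (98.6 − 82.5) / 82.5 × 100
       = 16.1 / 82.5 × 100 = 19.5152%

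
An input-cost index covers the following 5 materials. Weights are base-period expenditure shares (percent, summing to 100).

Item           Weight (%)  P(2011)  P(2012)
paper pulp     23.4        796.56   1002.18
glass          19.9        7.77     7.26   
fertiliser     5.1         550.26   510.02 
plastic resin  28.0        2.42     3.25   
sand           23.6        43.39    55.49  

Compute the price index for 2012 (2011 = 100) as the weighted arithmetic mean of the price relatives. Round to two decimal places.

paper pulp: 23.4 × (1002.18/796.56) = 23.4 × 1.258135 = 29.4404
glass: 19.9 × (7.26/7.77) = 19.9 × 0.934363 = 18.5938
fertiliser: 5.1 × (510.02/550.26) = 5.1 × 0.926871 = 4.7270
plastic resin: 28.0 × (3.25/2.42) = 28.0 × 1.342975 = 37.6033
sand: 23.6 × (55.49/43.39) = 23.6 × 1.278866 = 30.1812
Index = Σ wᵢ·(p₁ᵢ/p₀ᵢ) = 29.4404 + 18.5938 + 4.7270 + 37.6033 + 30.1812 = 120.5458

120.55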